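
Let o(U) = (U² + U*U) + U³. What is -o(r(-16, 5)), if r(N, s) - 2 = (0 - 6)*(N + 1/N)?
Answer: -497353307/512 ≈ -9.7139e+5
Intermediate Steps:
r(N, s) = 2 - 6*N - 6/N (r(N, s) = 2 + (0 - 6)*(N + 1/N) = 2 - 6*(N + 1/N) = 2 + (-6*N - 6/N) = 2 - 6*N - 6/N)
o(U) = U³ + 2*U² (o(U) = (U² + U²) + U³ = 2*U² + U³ = U³ + 2*U²)
-o(r(-16, 5)) = -(2 - 6*(-16) - 6/(-16))²*(2 + (2 - 6*(-16) - 6/(-16))) = -(2 + 96 - 6*(-1/16))²*(2 + (2 + 96 - 6*(-1/16))) = -(2 + 96 + 3/8)²*(2 + (2 + 96 + 3/8)) = -(787/8)²*(2 + 787/8) = -619369*803/(64*8) = -1*497353307/512 = -497353307/512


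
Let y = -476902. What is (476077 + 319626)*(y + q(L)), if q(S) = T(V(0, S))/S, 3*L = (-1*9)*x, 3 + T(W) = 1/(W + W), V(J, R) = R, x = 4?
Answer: -109287979320209/288 ≈ -3.7947e+11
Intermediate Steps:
T(W) = -3 + 1/(2*W) (T(W) = -3 + 1/(W + W) = -3 + 1/(2*W))
L = -12 (L = (-1*9*4)/3 = (-9*4)/3 = (1/3)*(-36) = -12)
q(S) = (-3 + 1/(2*S))/S
(476077 + 319626)*(y + q(L)) = (476077 + 319626)*(-476902 + (1/2)*(1 - 6*(-12))/(-12)**2) = 795703*(-476902 + (1/2)*(1/144)*(1 + 72)) = 795703*(-476902 + (1/2)*(1/144)*73) = 795703*(-476902 + 73/288) = 795703*(-137347703/288) = -109287979320209/288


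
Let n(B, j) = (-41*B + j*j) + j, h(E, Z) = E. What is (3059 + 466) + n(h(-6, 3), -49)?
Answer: 6123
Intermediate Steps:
n(B, j) = j + j² - 41*B (n(B, j) = (-41*B + j²) + j = (j² - 41*B) + j = j + j² - 41*B)
(3059 + 466) + n(h(-6, 3), -49) = (3059 + 466) + (-49 + (-49)² - 41*(-6)) = 3525 + (-49 + 2401 + 246) = 3525 + 2598 = 6123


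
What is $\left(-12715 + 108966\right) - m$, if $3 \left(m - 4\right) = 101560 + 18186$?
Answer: $\frac{168995}{3} \approx 56332.0$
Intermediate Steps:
$m = \frac{119758}{3}$ ($m = 4 + \frac{101560 + 18186}{3} = 4 + \frac{1}{3} \cdot 119746 = 4 + \frac{119746}{3} = \frac{119758}{3} \approx 39919.0$)
$\left(-12715 + 108966\right) - m = \left(-12715 + 108966\right) - \frac{119758}{3} = 96251 - \frac{119758}{3} = \frac{168995}{3}$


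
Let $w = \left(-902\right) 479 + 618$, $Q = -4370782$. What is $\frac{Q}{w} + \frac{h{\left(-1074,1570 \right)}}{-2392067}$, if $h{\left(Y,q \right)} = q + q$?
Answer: $\frac{5226924332397}{516016693240} \approx 10.129$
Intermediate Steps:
$h{\left(Y,q \right)} = 2 q$
$w = -431440$ ($w = -432058 + 618 = -431440$)
$\frac{Q}{w} + \frac{h{\left(-1074,1570 \right)}}{-2392067} = - \frac{4370782}{-431440} + \frac{2 \cdot 1570}{-2392067} = \left(-4370782\right) \left(- \frac{1}{431440}\right) + 3140 \left(- \frac{1}{2392067}\right) = \frac{2185391}{215720} - \frac{3140}{2392067} = \frac{5226924332397}{516016693240}$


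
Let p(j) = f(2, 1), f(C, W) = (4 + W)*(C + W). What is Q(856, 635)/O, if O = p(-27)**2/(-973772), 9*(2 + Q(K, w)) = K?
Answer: -816020936/2025 ≈ -4.0297e+5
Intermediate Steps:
Q(K, w) = -2 + K/9
p(j) = 15 (p(j) = 1**2 + 4*2 + 4*1 + 2*1 = 1 + 8 + 4 + 2 = 15)
O = -225/973772 (O = 15**2/(-973772) = 225*(-1/973772) = -225/973772 ≈ -0.00023106)
Q(856, 635)/O = (-2 + (1/9)*856)/(-225/973772) = (-2 + 856/9)*(-973772/225) = (838/9)*(-973772/225) = -816020936/2025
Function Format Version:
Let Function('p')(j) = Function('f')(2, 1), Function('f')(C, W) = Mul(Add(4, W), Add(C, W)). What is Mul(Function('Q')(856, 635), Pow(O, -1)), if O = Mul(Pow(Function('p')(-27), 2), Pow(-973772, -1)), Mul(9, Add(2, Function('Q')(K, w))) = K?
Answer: Rational(-816020936, 2025) ≈ -4.0297e+5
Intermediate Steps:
Function('Q')(K, w) = Add(-2, Mul(Rational(1, 9), K))
Function('p')(j) = 15 (Function('p')(j) = Add(Pow(1, 2), Mul(4, 2), Mul(4, 1), Mul(2, 1)) = Add(1, 8, 4, 2) = 15)
O = Rational(-225, 973772) (O = Mul(Pow(15, 2), Pow(-973772, -1)) = Mul(225, Rational(-1, 973772)) = Rational(-225, 973772) ≈ -0.00023106)
Mul(Function('Q')(856, 635), Pow(O, -1)) = Mul(Add(-2, Mul(Rational(1, 9), 856)), Pow(Rational(-225, 973772), -1)) = Mul(Add(-2, Rational(856, 9)), Rational(-973772, 225)) = Mul(Rational(838, 9), Rational(-973772, 225)) = Rational(-816020936, 2025)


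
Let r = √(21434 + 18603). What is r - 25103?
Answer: -25103 + √40037 ≈ -24903.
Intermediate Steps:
r = √40037 ≈ 200.09
r - 25103 = √40037 - 25103 = -25103 + √40037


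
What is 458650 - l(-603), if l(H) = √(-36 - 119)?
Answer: 458650 - I*√155 ≈ 4.5865e+5 - 12.45*I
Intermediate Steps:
l(H) = I*√155 (l(H) = √(-155) = I*√155)
458650 - l(-603) = 458650 - I*√155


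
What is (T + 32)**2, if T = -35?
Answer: 9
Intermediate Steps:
(T + 32)**2 = (-35 + 32)**2 = (-3)**2 = 9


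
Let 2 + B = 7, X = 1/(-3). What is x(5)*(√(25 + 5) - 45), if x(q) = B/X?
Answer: 675 - 15*√30 ≈ 592.84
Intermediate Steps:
X = -⅓ ≈ -0.33333
B = 5 (B = -2 + 7 = 5)
x(q) = -15 (x(q) = 5/(-⅓) = 5*(-3) = -15)
x(5)*(√(25 + 5) - 45) = -15*(√(25 + 5) - 45) = -15*(√30 - 45) = -15*(-45 + √30) = 675 - 15*√30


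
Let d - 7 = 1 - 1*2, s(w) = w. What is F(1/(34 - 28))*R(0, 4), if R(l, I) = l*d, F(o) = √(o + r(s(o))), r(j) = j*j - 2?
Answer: 0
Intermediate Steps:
d = 6 (d = 7 + (1 - 1*2) = 7 + (1 - 2) = 7 - 1 = 6)
r(j) = -2 + j² (r(j) = j² - 2 = -2 + j²)
F(o) = √(-2 + o + o²) (F(o) = √(o + (-2 + o²)) = √(-2 + o + o²))
R(l, I) = 6*l (R(l, I) = l*6 = 6*l)
F(1/(34 - 28))*R(0, 4) = √(-2 + 1/(34 - 28) + (1/(34 - 28))²)*(6*0) = √(-2 + 1/6 + (1/6)²)*0 = √(-2 + ⅙ + (⅙)²)*0 = √(-2 + ⅙ + 1/36)*0 = √(-65/36)*0 = (I*√65/6)*0 = 0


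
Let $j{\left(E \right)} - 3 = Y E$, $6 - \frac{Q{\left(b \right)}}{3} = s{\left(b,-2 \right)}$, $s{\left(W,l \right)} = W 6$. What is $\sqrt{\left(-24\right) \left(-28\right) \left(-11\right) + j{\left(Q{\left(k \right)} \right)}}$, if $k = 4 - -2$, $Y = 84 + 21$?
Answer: $3 i \sqrt{1871} \approx 129.77 i$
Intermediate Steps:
$s{\left(W,l \right)} = 6 W$
$Y = 105$
$k = 6$ ($k = 4 + 2 = 6$)
$Q{\left(b \right)} = 18 - 18 b$ ($Q{\left(b \right)} = 18 - 3 \cdot 6 b = 18 - 18 b$)
$j{\left(E \right)} = 3 + 105 E$
$\sqrt{\left(-24\right) \left(-28\right) \left(-11\right) + j{\left(Q{\left(k \right)} \right)}} = \sqrt{\left(-24\right) \left(-28\right) \left(-11\right) + \left(3 + 105 \left(18 - 108\right)\right)} = \sqrt{672 \left(-11\right) + \left(3 + 105 \left(18 - 108\right)\right)} = \sqrt{-7392 + \left(3 + 105 \left(-90\right)\right)} = \sqrt{-7392 + \left(3 - 9450\right)} = \sqrt{-7392 - 9447} = \sqrt{-16839} = 3 i \sqrt{1871}$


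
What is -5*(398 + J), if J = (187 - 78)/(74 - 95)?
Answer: -41245/21 ≈ -1964.0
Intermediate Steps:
J = -109/21 (J = 109/(-21) = 109*(-1/21) = -109/21 ≈ -5.1905)
-5*(398 + J) = -5*(398 - 109/21) = -5*8249/21 = -41245/21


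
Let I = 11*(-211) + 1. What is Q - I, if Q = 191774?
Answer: 194094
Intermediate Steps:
I = -2320 (I = -2321 + 1 = -2320)
Q - I = 191774 - 1*(-2320) = 191774 + 2320 = 194094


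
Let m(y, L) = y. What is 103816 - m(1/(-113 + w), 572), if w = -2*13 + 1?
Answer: 14326609/138 ≈ 1.0382e+5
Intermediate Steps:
w = -25 (w = -26 + 1 = -25)
103816 - m(1/(-113 + w), 572) = 103816 - 1/(-113 - 25) = 103816 - 1/(-138) = 103816 - 1*(-1/138) = 103816 + 1/138 = 14326609/138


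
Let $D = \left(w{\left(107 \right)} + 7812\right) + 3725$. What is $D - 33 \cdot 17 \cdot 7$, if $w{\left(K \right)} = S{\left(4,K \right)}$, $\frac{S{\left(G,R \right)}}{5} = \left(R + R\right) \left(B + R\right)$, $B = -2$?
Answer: $119960$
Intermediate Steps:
$S{\left(G,R \right)} = 10 R \left(-2 + R\right)$ ($S{\left(G,R \right)} = 5 \left(R + R\right) \left(-2 + R\right) = 5 \cdot 2 R \left(-2 + R\right) = 10 R \left(-2 + R\right)$)
$w{\left(K \right)} = 10 K \left(-2 + K\right)$
$D = 123887$ ($D = \left(10 \cdot 107 \left(-2 + 107\right) + 7812\right) + 3725 = \left(10 \cdot 107 \cdot 105 + 7812\right) + 3725 = \left(112350 + 7812\right) + 3725 = 120162 + 3725 = 123887$)
$D - 33 \cdot 17 \cdot 7 = 123887 - 33 \cdot 17 \cdot 7 = 123887 - 561 \cdot 7 = 123887 - 3927 = 119960$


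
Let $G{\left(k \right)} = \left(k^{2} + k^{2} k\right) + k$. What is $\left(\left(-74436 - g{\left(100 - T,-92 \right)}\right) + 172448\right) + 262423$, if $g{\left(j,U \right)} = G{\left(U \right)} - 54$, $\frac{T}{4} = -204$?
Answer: $1130805$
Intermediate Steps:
$T = -816$ ($T = 4 \left(-204\right) = -816$)
$G{\left(k \right)} = k + k^{2} + k^{3}$ ($G{\left(k \right)} = \left(k^{2} + k^{3}\right) + k = k + k^{2} + k^{3}$)
$g{\left(j,U \right)} = -54 + U \left(1 + U + U^{2}\right)$ ($g{\left(j,U \right)} = U \left(1 + U + U^{2}\right) - 54 = -54 + U \left(1 + U + U^{2}\right)$)
$\left(\left(-74436 - g{\left(100 - T,-92 \right)}\right) + 172448\right) + 262423 = \left(\left(-74436 - \left(-54 - 92 \left(1 - 92 + \left(-92\right)^{2}\right)\right)\right) + 172448\right) + 262423 = \left(\left(-74436 - \left(-54 - 92 \left(1 - 92 + 8464\right)\right)\right) + 172448\right) + 262423 = \left(\left(-74436 - \left(-54 - 770316\right)\right) + 172448\right) + 262423 = \left(\left(-74436 - -770370\right) + 172448\right) + 262423 = \left(\left(-74436 + 770370\right) + 172448\right) + 262423 = \left(695934 + 172448\right) + 262423 = 868382 + 262423 = 1130805$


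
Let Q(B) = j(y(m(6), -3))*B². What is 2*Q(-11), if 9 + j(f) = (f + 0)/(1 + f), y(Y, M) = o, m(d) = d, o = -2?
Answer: -1694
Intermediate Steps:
y(Y, M) = -2
j(f) = -9 + f/(1 + f) (j(f) = -9 + (f + 0)/(1 + f) = -9 + f/(1 + f))
Q(B) = -7*B² (Q(B) = ((-9 - 8*(-2))/(1 - 2))*B² = ((-9 + 16)/(-1))*B² = (-1*7)*B² = -7*B²)
2*Q(-11) = 2*(-7*(-11)²) = 2*(-7*121) = 2*(-847) = -1694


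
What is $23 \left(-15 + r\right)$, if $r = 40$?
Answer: $575$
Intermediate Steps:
$23 \left(-15 + r\right) = 23 \left(-15 + 40\right) = 23 \cdot 25 = 575$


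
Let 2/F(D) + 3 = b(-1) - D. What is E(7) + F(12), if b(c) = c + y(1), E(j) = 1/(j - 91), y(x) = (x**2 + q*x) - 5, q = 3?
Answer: -185/1428 ≈ -0.12955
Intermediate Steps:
y(x) = -5 + x**2 + 3*x (y(x) = (x**2 + 3*x) - 5 = -5 + x**2 + 3*x)
E(j) = 1/(-91 + j)
b(c) = -1 + c (b(c) = c + (-5 + 1**2 + 3*1) = c + (-5 + 1 + 3) = c - 1 = -1 + c)
F(D) = 2/(-5 - D) (F(D) = 2/(-3 + ((-1 - 1) - D)) = 2/(-3 + (-2 - D)) = 2/(-5 - D))
E(7) + F(12) = 1/(-91 + 7) - 2/(5 + 12) = 1/(-84) - 2/17 = -1/84 - 2*1/17 = -1/84 - 2/17 = -185/1428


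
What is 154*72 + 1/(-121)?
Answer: 1341647/121 ≈ 11088.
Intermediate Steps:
154*72 + 1/(-121) = 11088 - 1/121 = 1341647/121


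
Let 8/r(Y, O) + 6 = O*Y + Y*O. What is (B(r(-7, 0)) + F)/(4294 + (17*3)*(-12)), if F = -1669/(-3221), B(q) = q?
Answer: -7877/35579166 ≈ -0.00022139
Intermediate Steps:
r(Y, O) = 8/(-6 + 2*O*Y) (r(Y, O) = 8/(-6 + (O*Y + Y*O)) = 8/(-6 + (O*Y + O*Y)) = 8/(-6 + 2*O*Y))
F = 1669/3221 (F = -1669*(-1)/3221 = -1*(-1669/3221) = 1669/3221 ≈ 0.51816)
(B(r(-7, 0)) + F)/(4294 + (17*3)*(-12)) = (4/(-3 + 0*(-7)) + 1669/3221)/(4294 + (17*3)*(-12)) = (4/(-3 + 0) + 1669/3221)/(4294 + 51*(-12)) = (4/(-3) + 1669/3221)/(4294 - 612) = (4*(-1/3) + 1669/3221)/3682 = (-4/3 + 1669/3221)*(1/3682) = -7877/9663*1/3682 = -7877/35579166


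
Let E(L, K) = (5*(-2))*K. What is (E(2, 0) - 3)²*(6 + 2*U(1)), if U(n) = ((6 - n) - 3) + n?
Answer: 108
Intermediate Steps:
E(L, K) = -10*K
U(n) = 3 (U(n) = (3 - n) + n = 3)
(E(2, 0) - 3)²*(6 + 2*U(1)) = (-10*0 - 3)²*(6 + 2*3) = (0 - 3)²*(6 + 6) = (-3)²*12 = 9*12 = 108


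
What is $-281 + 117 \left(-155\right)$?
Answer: $-18416$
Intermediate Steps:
$-281 + 117 \left(-155\right) = -281 - 18135 = -18416$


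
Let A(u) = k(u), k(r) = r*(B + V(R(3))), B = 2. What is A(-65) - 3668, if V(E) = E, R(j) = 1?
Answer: -3863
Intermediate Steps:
k(r) = 3*r (k(r) = r*(2 + 1) = r*3 = 3*r)
A(u) = 3*u
A(-65) - 3668 = 3*(-65) - 3668 = -195 - 3668 = -3863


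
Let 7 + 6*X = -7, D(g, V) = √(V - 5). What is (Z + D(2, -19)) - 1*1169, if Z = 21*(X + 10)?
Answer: -1008 + 2*I*√6 ≈ -1008.0 + 4.899*I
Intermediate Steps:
D(g, V) = √(-5 + V)
X = -7/3 (X = -7/6 + (⅙)*(-7) = -7/6 - 7/6 = -7/3 ≈ -2.3333)
Z = 161 (Z = 21*(-7/3 + 10) = 21*(23/3) = 161)
(Z + D(2, -19)) - 1*1169 = (161 + √(-5 - 19)) - 1*1169 = (161 + √(-24)) - 1169 = (161 + 2*I*√6) - 1169 = -1008 + 2*I*√6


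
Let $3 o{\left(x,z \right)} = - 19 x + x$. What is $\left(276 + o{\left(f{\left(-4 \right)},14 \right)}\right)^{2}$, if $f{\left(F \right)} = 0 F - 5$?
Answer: $93636$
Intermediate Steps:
$f{\left(F \right)} = -5$ ($f{\left(F \right)} = 0 - 5 = -5$)
$o{\left(x,z \right)} = - 6 x$ ($o{\left(x,z \right)} = \frac{- 19 x + x}{3} = \frac{\left(-18\right) x}{3} = - 6 x$)
$\left(276 + o{\left(f{\left(-4 \right)},14 \right)}\right)^{2} = \left(276 - -30\right)^{2} = \left(276 + 30\right)^{2} = 306^{2} = 93636$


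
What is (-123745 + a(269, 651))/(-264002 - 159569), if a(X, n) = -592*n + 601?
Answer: 508536/423571 ≈ 1.2006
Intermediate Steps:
a(X, n) = 601 - 592*n
(-123745 + a(269, 651))/(-264002 - 159569) = (-123745 + (601 - 592*651))/(-264002 - 159569) = (-123745 + (601 - 385392))/(-423571) = (-123745 - 384791)*(-1/423571) = -508536*(-1/423571) = 508536/423571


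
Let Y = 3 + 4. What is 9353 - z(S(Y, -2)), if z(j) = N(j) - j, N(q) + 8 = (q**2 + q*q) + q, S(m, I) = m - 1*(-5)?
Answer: 9073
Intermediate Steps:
Y = 7
S(m, I) = 5 + m (S(m, I) = m + 5 = 5 + m)
N(q) = -8 + q + 2*q**2 (N(q) = -8 + ((q**2 + q*q) + q) = -8 + ((q**2 + q**2) + q) = -8 + (2*q**2 + q) = -8 + (q + 2*q**2) = -8 + q + 2*q**2)
z(j) = -8 + 2*j**2 (z(j) = (-8 + j + 2*j**2) - j = -8 + 2*j**2)
9353 - z(S(Y, -2)) = 9353 - (-8 + 2*(5 + 7)**2) = 9353 - (-8 + 2*12**2) = 9353 - (-8 + 2*144) = 9353 - (-8 + 288) = 9353 - 1*280 = 9353 - 280 = 9073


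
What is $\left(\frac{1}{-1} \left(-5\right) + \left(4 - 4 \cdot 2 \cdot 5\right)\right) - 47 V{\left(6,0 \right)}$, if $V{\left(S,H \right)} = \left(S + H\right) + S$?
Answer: $-595$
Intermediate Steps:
$V{\left(S,H \right)} = H + 2 S$ ($V{\left(S,H \right)} = \left(H + S\right) + S = H + 2 S$)
$\left(\frac{1}{-1} \left(-5\right) + \left(4 - 4 \cdot 2 \cdot 5\right)\right) - 47 V{\left(6,0 \right)} = \left(\frac{1}{-1} \left(-5\right) + \left(4 - 4 \cdot 2 \cdot 5\right)\right) - 47 \left(0 + 2 \cdot 6\right) = \left(\left(-1\right) \left(-5\right) + \left(4 - 40\right)\right) - 47 \left(0 + 12\right) = \left(5 + \left(4 - 40\right)\right) - 564 = \left(5 - 36\right) - 564 = -31 - 564 = -595$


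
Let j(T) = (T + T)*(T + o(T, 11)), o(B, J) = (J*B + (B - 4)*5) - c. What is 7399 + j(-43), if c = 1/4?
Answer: 144013/2 ≈ 72007.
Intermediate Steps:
c = ¼ ≈ 0.25000
o(B, J) = -81/4 + 5*B + B*J (o(B, J) = (J*B + (B - 4)*5) - 1*¼ = (B*J + (-4 + B)*5) - ¼ = (B*J + (-20 + 5*B)) - ¼ = (-20 + 5*B + B*J) - ¼ = -81/4 + 5*B + B*J)
j(T) = 2*T*(-81/4 + 17*T) (j(T) = (T + T)*(T + (-81/4 + 5*T + T*11)) = (2*T)*(T + (-81/4 + 5*T + 11*T)) = (2*T)*(T + (-81/4 + 16*T)) = (2*T)*(-81/4 + 17*T) = 2*T*(-81/4 + 17*T))
7399 + j(-43) = 7399 + (½)*(-43)*(-81 + 68*(-43)) = 7399 + (½)*(-43)*(-81 - 2924) = 7399 + (½)*(-43)*(-3005) = 7399 + 129215/2 = 144013/2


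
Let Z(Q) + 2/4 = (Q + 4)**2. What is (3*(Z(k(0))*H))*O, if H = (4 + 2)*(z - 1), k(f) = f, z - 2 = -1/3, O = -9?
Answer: -1674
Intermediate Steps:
z = 5/3 (z = 2 - 1/3 = 5/3 ≈ 1.6667)
Z(Q) = -1/2 + (4 + Q)**2 (Z(Q) = -1/2 + (Q + 4)**2 = -1/2 + (4 + Q)**2)
H = 4 (H = (4 + 2)*(5/3 - 1) = 6*(2/3) = 4)
(3*(Z(k(0))*H))*O = (3*((-1/2 + (4 + 0)**2)*4))*(-9) = (3*((-1/2 + 4**2)*4))*(-9) = (3*((-1/2 + 16)*4))*(-9) = (3*((31/2)*4))*(-9) = (3*62)*(-9) = 186*(-9) = -1674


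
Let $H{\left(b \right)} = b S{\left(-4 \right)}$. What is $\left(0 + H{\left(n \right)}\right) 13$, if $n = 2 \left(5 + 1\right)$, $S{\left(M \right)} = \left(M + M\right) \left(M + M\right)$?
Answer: $9984$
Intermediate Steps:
$S{\left(M \right)} = 4 M^{2}$ ($S{\left(M \right)} = 2 M 2 M = 4 M^{2}$)
$n = 12$ ($n = 2 \cdot 6 = 12$)
$H{\left(b \right)} = 64 b$ ($H{\left(b \right)} = b 4 \left(-4\right)^{2} = b 4 \cdot 16 = b 64 = 64 b$)
$\left(0 + H{\left(n \right)}\right) 13 = \left(0 + 64 \cdot 12\right) 13 = \left(0 + 768\right) 13 = 768 \cdot 13 = 9984$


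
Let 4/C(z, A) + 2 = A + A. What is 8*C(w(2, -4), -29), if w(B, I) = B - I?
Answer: -8/15 ≈ -0.53333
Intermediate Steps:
C(z, A) = 4/(-2 + 2*A) (C(z, A) = 4/(-2 + (A + A)) = 4/(-2 + 2*A))
8*C(w(2, -4), -29) = 8*(2/(-1 - 29)) = 8*(2/(-30)) = 8*(2*(-1/30)) = 8*(-1/15) = -8/15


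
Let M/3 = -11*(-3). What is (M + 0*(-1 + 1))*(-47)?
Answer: -4653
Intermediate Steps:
M = 99 (M = 3*(-11*(-3)) = 3*33 = 99)
(M + 0*(-1 + 1))*(-47) = (99 + 0*(-1 + 1))*(-47) = (99 + 0*0)*(-47) = (99 + 0)*(-47) = 99*(-47) = -4653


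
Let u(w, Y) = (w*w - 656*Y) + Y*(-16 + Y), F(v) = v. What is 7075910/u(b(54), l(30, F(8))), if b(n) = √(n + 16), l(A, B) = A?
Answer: -707591/1919 ≈ -368.73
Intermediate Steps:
b(n) = √(16 + n)
u(w, Y) = w² - 656*Y + Y*(-16 + Y) (u(w, Y) = (w² - 656*Y) + Y*(-16 + Y) = w² - 656*Y + Y*(-16 + Y))
7075910/u(b(54), l(30, F(8))) = 7075910/(30² + (√(16 + 54))² - 672*30) = 7075910/(900 + (√70)² - 20160) = 7075910/(900 + 70 - 20160) = 7075910/(-19190) = 7075910*(-1/19190) = -707591/1919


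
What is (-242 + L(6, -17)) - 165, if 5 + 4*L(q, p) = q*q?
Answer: -1597/4 ≈ -399.25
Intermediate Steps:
L(q, p) = -5/4 + q**2/4 (L(q, p) = -5/4 + (q*q)/4 = -5/4 + q**2/4)
(-242 + L(6, -17)) - 165 = (-242 + (-5/4 + (1/4)*6**2)) - 165 = (-242 + (-5/4 + (1/4)*36)) - 165 = (-242 + (-5/4 + 9)) - 165 = (-242 + 31/4) - 165 = -937/4 - 165 = -1597/4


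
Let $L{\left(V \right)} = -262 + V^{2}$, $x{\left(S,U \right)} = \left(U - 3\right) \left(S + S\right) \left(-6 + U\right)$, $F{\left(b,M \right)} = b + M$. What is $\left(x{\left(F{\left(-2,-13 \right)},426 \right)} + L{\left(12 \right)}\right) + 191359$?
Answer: $-5138559$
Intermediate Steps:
$F{\left(b,M \right)} = M + b$
$x{\left(S,U \right)} = 2 S \left(-6 + U\right) \left(-3 + U\right)$ ($x{\left(S,U \right)} = \left(-3 + U\right) 2 S \left(-6 + U\right) = 2 S \left(-3 + U\right) \left(-6 + U\right) = 2 S \left(-6 + U\right) \left(-3 + U\right)$)
$\left(x{\left(F{\left(-2,-13 \right)},426 \right)} + L{\left(12 \right)}\right) + 191359 = \left(2 \left(-13 - 2\right) \left(18 + 426^{2} - 3834\right) - \left(262 - 12^{2}\right)\right) + 191359 = \left(2 \left(-15\right) \left(18 + 181476 - 3834\right) + \left(-262 + 144\right)\right) + 191359 = \left(2 \left(-15\right) 177660 - 118\right) + 191359 = \left(-5329800 - 118\right) + 191359 = -5329918 + 191359 = -5138559$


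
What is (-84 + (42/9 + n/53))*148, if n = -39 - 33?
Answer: -1898840/159 ≈ -11942.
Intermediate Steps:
n = -72
(-84 + (42/9 + n/53))*148 = (-84 + (42/9 - 72/53))*148 = (-84 + (42*(⅑) - 72*1/53))*148 = (-84 + (14/3 - 72/53))*148 = (-84 + 526/159)*148 = -12830/159*148 = -1898840/159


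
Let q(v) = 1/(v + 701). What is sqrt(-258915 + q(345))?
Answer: I*sqrt(283283043094)/1046 ≈ 508.84*I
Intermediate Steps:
q(v) = 1/(701 + v)
sqrt(-258915 + q(345)) = sqrt(-258915 + 1/(701 + 345)) = sqrt(-258915 + 1/1046) = sqrt(-270825089/1046) = I*sqrt(283283043094)/1046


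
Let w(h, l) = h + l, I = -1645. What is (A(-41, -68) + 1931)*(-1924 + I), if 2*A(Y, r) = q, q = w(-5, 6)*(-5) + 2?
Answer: -13772771/2 ≈ -6.8864e+6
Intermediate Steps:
q = -3 (q = (-5 + 6)*(-5) + 2 = 1*(-5) + 2 = -5 + 2 = -3)
A(Y, r) = -3/2 (A(Y, r) = (1/2)*(-3) = -3/2)
(A(-41, -68) + 1931)*(-1924 + I) = (-3/2 + 1931)*(-1924 - 1645) = (3859/2)*(-3569) = -13772771/2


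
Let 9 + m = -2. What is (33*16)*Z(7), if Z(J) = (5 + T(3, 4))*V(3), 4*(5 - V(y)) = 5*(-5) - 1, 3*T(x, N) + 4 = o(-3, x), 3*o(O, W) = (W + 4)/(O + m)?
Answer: 65780/3 ≈ 21927.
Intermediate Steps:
m = -11 (m = -9 - 2 = -11)
o(O, W) = (4 + W)/(3*(-11 + O)) (o(O, W) = ((W + 4)/(O - 11))/3 = ((4 + W)/(-11 + O))/3 = (4 + W)/(3*(-11 + O)))
T(x, N) = -86/63 - x/126 (T(x, N) = -4/3 + ((4 + x)/(3*(-11 - 3)))/3 = -4/3 + ((1/3)*(4 + x)/(-14))/3 = -4/3 + ((1/3)*(-1/14)*(4 + x))/3 = -4/3 + (-2/21 - x/42)/3 = -4/3 + (-2/63 - x/126) = -86/63 - x/126)
V(y) = 23/2 (V(y) = 5 - (5*(-5) - 1)/4 = 5 - (-25 - 1)/4 = 5 - 1/4*(-26) = 5 + 13/2 = 23/2)
Z(J) = 1495/36 (Z(J) = (5 + (-86/63 - 1/126*3))*(23/2) = (5 + (-86/63 - 1/42))*(23/2) = (5 - 25/18)*(23/2) = (65/18)*(23/2) = 1495/36)
(33*16)*Z(7) = (33*16)*(1495/36) = 528*(1495/36) = 65780/3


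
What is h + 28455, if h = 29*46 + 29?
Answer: 29818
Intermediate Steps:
h = 1363 (h = 1334 + 29 = 1363)
h + 28455 = 1363 + 28455 = 29818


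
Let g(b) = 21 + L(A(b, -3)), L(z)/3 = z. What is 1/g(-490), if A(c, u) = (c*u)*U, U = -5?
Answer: -1/22029 ≈ -4.5395e-5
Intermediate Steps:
A(c, u) = -5*c*u (A(c, u) = (c*u)*(-5) = -5*c*u)
L(z) = 3*z
g(b) = 21 + 45*b (g(b) = 21 + 3*(-5*b*(-3)) = 21 + 3*(15*b) = 21 + 45*b)
1/g(-490) = 1/(21 + 45*(-490)) = 1/(21 - 22050) = 1/(-22029) = -1/22029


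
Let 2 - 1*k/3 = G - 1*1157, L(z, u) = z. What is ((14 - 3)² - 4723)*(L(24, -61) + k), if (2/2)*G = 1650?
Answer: 6668298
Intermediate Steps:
G = 1650
k = -1473 (k = 6 - 3*(1650 - 1*1157) = 6 - 3*(1650 - 1157) = 6 - 3*493 = 6 - 1479 = -1473)
((14 - 3)² - 4723)*(L(24, -61) + k) = ((14 - 3)² - 4723)*(24 - 1473) = (11² - 4723)*(-1449) = (121 - 4723)*(-1449) = -4602*(-1449) = 6668298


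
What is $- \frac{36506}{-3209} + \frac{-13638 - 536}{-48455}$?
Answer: $\frac{1814382596}{155492095} \approx 11.669$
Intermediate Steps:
$- \frac{36506}{-3209} + \frac{-13638 - 536}{-48455} = \left(-36506\right) \left(- \frac{1}{3209}\right) - - \frac{14174}{48455} = \frac{36506}{3209} + \frac{14174}{48455} = \frac{1814382596}{155492095}$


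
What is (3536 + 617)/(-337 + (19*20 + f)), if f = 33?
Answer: 4153/76 ≈ 54.645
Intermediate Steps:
(3536 + 617)/(-337 + (19*20 + f)) = (3536 + 617)/(-337 + (19*20 + 33)) = 4153/(-337 + (380 + 33)) = 4153/(-337 + 413) = 4153/76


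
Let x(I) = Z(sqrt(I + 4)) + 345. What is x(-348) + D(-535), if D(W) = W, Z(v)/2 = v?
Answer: -190 + 4*I*sqrt(86) ≈ -190.0 + 37.094*I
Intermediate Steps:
Z(v) = 2*v
x(I) = 345 + 2*sqrt(4 + I) (x(I) = 2*sqrt(I + 4) + 345 = 2*sqrt(4 + I) + 345 = 345 + 2*sqrt(4 + I))
x(-348) + D(-535) = (345 + 2*sqrt(4 - 348)) - 535 = (345 + 2*sqrt(-344)) - 535 = (345 + 2*(2*I*sqrt(86))) - 535 = (345 + 4*I*sqrt(86)) - 535 = -190 + 4*I*sqrt(86)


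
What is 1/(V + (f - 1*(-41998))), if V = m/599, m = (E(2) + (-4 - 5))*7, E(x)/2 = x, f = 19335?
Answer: 599/36738432 ≈ 1.6304e-5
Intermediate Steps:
E(x) = 2*x
m = -35 (m = (2*2 + (-4 - 5))*7 = (4 - 9)*7 = -5*7 = -35)
V = -35/599 ≈ -0.058431
1/(V + (f - 1*(-41998))) = 1/(-35/599 + (19335 - 1*(-41998))) = 1/(-35/599 + (19335 + 41998)) = 1/(-35/599 + 61333) = 1/(36738432/599) = 599/36738432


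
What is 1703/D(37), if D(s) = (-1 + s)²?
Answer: 1703/1296 ≈ 1.3140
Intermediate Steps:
1703/D(37) = 1703/((-1 + 37)²) = 1703/(36²) = 1703/1296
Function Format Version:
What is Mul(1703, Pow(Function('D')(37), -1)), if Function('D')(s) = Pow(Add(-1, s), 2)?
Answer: Rational(1703, 1296) ≈ 1.3140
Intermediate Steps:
Mul(1703, Pow(Function('D')(37), -1)) = Mul(1703, Pow(Pow(Add(-1, 37), 2), -1)) = Mul(1703, Pow(Pow(36, 2), -1)) = Mul(1703, Pow(1296, -1)) = Mul(1703, Rational(1, 1296)) = Rational(1703, 1296)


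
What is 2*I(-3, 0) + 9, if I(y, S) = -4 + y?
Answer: -5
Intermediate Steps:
2*I(-3, 0) + 9 = 2*(-4 - 3) + 9 = 2*(-7) + 9 = -14 + 9 = -5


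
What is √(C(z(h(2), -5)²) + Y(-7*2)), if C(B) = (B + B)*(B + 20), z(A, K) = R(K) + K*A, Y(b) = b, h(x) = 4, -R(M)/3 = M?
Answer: 2*√559 ≈ 47.286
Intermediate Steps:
R(M) = -3*M
z(A, K) = -3*K + A*K (z(A, K) = -3*K + K*A = -3*K + A*K)
C(B) = 2*B*(20 + B) (C(B) = (2*B)*(20 + B) = 2*B*(20 + B))
√(C(z(h(2), -5)²) + Y(-7*2)) = √(2*(-5*(-3 + 4))²*(20 + (-5*(-3 + 4))²) - 7*2) = √(2*(-5*1)²*(20 + (-5*1)²) - 14) = √(2*(-5)²*(20 + (-5)²) - 14) = √(2*25*(20 + 25) - 14) = √(2*25*45 - 14) = √(2250 - 14) = √2236 = 2*√559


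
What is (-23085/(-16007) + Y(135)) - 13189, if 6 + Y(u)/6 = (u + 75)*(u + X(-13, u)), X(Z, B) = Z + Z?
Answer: 1986731890/16007 ≈ 1.2412e+5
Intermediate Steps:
X(Z, B) = 2*Z
Y(u) = -36 + 6*(-26 + u)*(75 + u) (Y(u) = -36 + 6*((u + 75)*(u + 2*(-13))) = -36 + 6*((75 + u)*(u - 26)) = -36 + 6*((75 + u)*(-26 + u)) = -36 + 6*((-26 + u)*(75 + u)) = -36 + 6*(-26 + u)*(75 + u))
(-23085/(-16007) + Y(135)) - 13189 = (-23085/(-16007) + (-11736 + 6*135² + 294*135)) - 13189 = (-23085*(-1/16007) + (-11736 + 6*18225 + 39690)) - 13189 = (23085/16007 + (-11736 + 109350 + 39690)) - 13189 = (23085/16007 + 137304) - 13189 = 2197848213/16007 - 13189 = 1986731890/16007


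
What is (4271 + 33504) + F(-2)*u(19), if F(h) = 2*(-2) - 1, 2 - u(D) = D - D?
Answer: 37765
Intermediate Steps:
u(D) = 2 (u(D) = 2 - (D - D) = 2 - 1*0 = 2 + 0 = 2)
F(h) = -5 (F(h) = -4 - 1 = -5)
(4271 + 33504) + F(-2)*u(19) = (4271 + 33504) - 5*2 = 37775 - 10 = 37765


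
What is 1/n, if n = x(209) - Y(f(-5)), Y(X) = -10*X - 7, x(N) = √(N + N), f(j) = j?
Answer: -43/1431 - √418/1431 ≈ -0.044336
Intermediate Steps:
x(N) = √2*√N (x(N) = √(2*N) = √2*√N)
Y(X) = -7 - 10*X
n = -43 + √418 (n = √2*√209 - (-7 - 10*(-5)) = √418 - (-7 + 50) = √418 - 1*43 = √418 - 43 = -43 + √418 ≈ -22.555)
1/n = 1/(-43 + √418)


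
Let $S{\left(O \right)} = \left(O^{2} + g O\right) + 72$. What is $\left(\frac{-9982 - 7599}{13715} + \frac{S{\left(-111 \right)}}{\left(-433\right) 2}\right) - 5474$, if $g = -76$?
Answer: $- \frac{65316632941}{11877190} \approx -5499.3$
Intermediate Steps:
$S{\left(O \right)} = 72 + O^{2} - 76 O$ ($S{\left(O \right)} = \left(O^{2} - 76 O\right) + 72 = 72 + O^{2} - 76 O$)
$\left(\frac{-9982 - 7599}{13715} + \frac{S{\left(-111 \right)}}{\left(-433\right) 2}\right) - 5474 = \left(\frac{-9982 - 7599}{13715} + \frac{72 + \left(-111\right)^{2} - -8436}{\left(-433\right) 2}\right) - 5474 = \left(\left(-9982 - 7599\right) \frac{1}{13715} + \frac{72 + 12321 + 8436}{-866}\right) - 5474 = \left(\left(-17581\right) \frac{1}{13715} + 20829 \left(- \frac{1}{866}\right)\right) - 5474 = \left(- \frac{17581}{13715} - \frac{20829}{866}\right) - 5474 = - \frac{300894881}{11877190} - 5474 = - \frac{65316632941}{11877190}$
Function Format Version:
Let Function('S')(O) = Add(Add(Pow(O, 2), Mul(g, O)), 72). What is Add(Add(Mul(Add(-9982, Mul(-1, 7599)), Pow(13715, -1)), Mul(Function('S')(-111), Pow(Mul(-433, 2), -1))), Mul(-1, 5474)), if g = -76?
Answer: Rational(-65316632941, 11877190) ≈ -5499.3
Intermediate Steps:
Function('S')(O) = Add(72, Pow(O, 2), Mul(-76, O)) (Function('S')(O) = Add(Add(Pow(O, 2), Mul(-76, O)), 72) = Add(72, Pow(O, 2), Mul(-76, O)))
Add(Add(Mul(Add(-9982, Mul(-1, 7599)), Pow(13715, -1)), Mul(Function('S')(-111), Pow(Mul(-433, 2), -1))), Mul(-1, 5474)) = Add(Add(Mul(Add(-9982, Mul(-1, 7599)), Pow(13715, -1)), Mul(Add(72, Pow(-111, 2), Mul(-76, -111)), Pow(Mul(-433, 2), -1))), Mul(-1, 5474)) = Add(Add(Mul(Add(-9982, -7599), Rational(1, 13715)), Mul(Add(72, 12321, 8436), Pow(-866, -1))), -5474) = Add(Add(Mul(-17581, Rational(1, 13715)), Mul(20829, Rational(-1, 866))), -5474) = Add(Add(Rational(-17581, 13715), Rational(-20829, 866)), -5474) = Add(Rational(-300894881, 11877190), -5474) = Rational(-65316632941, 11877190)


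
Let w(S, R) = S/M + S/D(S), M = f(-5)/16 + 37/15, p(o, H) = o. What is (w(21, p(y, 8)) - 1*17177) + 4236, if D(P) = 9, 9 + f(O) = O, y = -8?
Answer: -7406296/573 ≈ -12925.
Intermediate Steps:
f(O) = -9 + O
M = 191/120 (M = (-9 - 5)/16 + 37/15 = -14*1/16 + 37*(1/15) = -7/8 + 37/15 = 191/120 ≈ 1.5917)
w(S, R) = 1271*S/1719 (w(S, R) = S/(191/120) + S/9 = S*(120/191) + S*(1/9) = 120*S/191 + S/9 = 1271*S/1719)
(w(21, p(y, 8)) - 1*17177) + 4236 = ((1271/1719)*21 - 1*17177) + 4236 = (8897/573 - 17177) + 4236 = -9833524/573 + 4236 = -7406296/573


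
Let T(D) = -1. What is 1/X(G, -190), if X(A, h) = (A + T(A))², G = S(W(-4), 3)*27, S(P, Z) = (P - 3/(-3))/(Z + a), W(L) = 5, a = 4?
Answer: 49/24025 ≈ 0.0020395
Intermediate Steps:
S(P, Z) = (1 + P)/(4 + Z) (S(P, Z) = (P - 3/(-3))/(Z + 4) = (P - 3*(-⅓))/(4 + Z) = (P + 1)/(4 + Z) = (1 + P)/(4 + Z))
G = 162/7 (G = ((1 + 5)/(4 + 3))*27 = (6/7)*27 = 162/7 ≈ 23.143)
X(A, h) = (-1 + A)² (X(A, h) = (A - 1)² = (-1 + A)²)
1/X(G, -190) = 1/((-1 + 162/7)²) = 1/((155/7)²) = 1/(24025/49) = 49/24025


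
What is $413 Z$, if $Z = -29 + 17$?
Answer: $-4956$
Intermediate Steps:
$Z = -12$
$413 Z = 413 \left(-12\right) = -4956$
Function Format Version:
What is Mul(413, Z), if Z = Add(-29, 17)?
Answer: -4956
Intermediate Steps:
Z = -12
Mul(413, Z) = Mul(413, -12) = -4956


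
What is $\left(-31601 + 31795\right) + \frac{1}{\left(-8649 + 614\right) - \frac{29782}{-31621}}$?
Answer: $\frac{49284689261}{254044953} \approx 194.0$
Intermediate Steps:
$\left(-31601 + 31795\right) + \frac{1}{\left(-8649 + 614\right) - \frac{29782}{-31621}} = 194 + \frac{1}{-8035 - - \frac{29782}{31621}} = 194 + \frac{1}{-8035 + \frac{29782}{31621}} = 194 + \frac{1}{- \frac{254044953}{31621}} = 194 - \frac{31621}{254044953} = \frac{49284689261}{254044953}$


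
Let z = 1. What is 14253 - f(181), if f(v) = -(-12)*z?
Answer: 14241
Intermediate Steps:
f(v) = 12 (f(v) = -(-12) = -1*(-12) = 12)
14253 - f(181) = 14253 - 1*12 = 14253 - 12 = 14241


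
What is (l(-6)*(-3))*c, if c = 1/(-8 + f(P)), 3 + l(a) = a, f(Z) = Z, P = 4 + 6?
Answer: 27/2 ≈ 13.500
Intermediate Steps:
P = 10
l(a) = -3 + a
c = ½ (c = 1/(-8 + 10) = 1/2 = ½ ≈ 0.50000)
(l(-6)*(-3))*c = ((-3 - 6)*(-3))*(½) = -9*(-3)*(½) = 27*(½) = 27/2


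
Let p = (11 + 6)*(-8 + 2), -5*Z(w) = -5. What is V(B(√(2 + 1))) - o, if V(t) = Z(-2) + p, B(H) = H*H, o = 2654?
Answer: -2755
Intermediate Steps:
Z(w) = 1 (Z(w) = -⅕*(-5) = 1)
p = -102 (p = 17*(-6) = -102)
B(H) = H²
V(t) = -101 (V(t) = 1 - 102 = -101)
V(B(√(2 + 1))) - o = -101 - 1*2654 = -101 - 2654 = -2755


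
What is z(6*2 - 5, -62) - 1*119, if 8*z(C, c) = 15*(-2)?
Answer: -491/4 ≈ -122.75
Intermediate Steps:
z(C, c) = -15/4 (z(C, c) = (15*(-2))/8 = (⅛)*(-30) = -15/4)
z(6*2 - 5, -62) - 1*119 = -15/4 - 1*119 = -15/4 - 119 = -491/4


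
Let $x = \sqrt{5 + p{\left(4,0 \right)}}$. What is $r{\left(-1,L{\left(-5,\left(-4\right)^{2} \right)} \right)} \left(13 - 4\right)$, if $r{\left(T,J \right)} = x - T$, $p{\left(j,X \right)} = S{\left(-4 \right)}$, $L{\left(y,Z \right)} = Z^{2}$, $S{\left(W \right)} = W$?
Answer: $18$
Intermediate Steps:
$p{\left(j,X \right)} = -4$
$x = 1$ ($x = \sqrt{5 - 4} = \sqrt{1} = 1$)
$r{\left(T,J \right)} = 1 - T$
$r{\left(-1,L{\left(-5,\left(-4\right)^{2} \right)} \right)} \left(13 - 4\right) = \left(1 - -1\right) \left(13 - 4\right) = \left(1 + 1\right) 9 = 2 \cdot 9 = 18$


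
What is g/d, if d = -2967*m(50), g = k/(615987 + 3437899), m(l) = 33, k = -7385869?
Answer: 7385869/396920032146 ≈ 1.8608e-5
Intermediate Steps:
g = -7385869/4053886 (g = -7385869/(615987 + 3437899) = -7385869/4053886 ≈ -1.8219)
d = -97911 (d = -2967*33 = -97911)
g/d = -7385869/4053886/(-97911) = -7385869/4053886*(-1/97911) = 7385869/396920032146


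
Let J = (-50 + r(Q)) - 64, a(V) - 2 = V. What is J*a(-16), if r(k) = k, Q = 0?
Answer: 1596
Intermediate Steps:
a(V) = 2 + V
J = -114 (J = (-50 + 0) - 64 = -50 - 64 = -114)
J*a(-16) = -114*(2 - 16) = -114*(-14) = 1596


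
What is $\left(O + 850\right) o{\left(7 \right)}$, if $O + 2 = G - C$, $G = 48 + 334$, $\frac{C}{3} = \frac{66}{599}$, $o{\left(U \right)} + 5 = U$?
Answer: $\frac{1473144}{599} \approx 2459.3$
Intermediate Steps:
$o{\left(U \right)} = -5 + U$
$C = \frac{198}{599}$ ($C = 3 \cdot \frac{66}{599} = \frac{198}{599} \approx 0.33055$)
$G = 382$
$O = \frac{227422}{599}$ ($O = -2 + \left(382 - \frac{198}{599}\right) = -2 + \frac{228620}{599} = \frac{227422}{599} \approx 379.67$)
$\left(O + 850\right) o{\left(7 \right)} = \left(\frac{227422}{599} + 850\right) \left(-5 + 7\right) = \frac{736572}{599} \cdot 2 = \frac{1473144}{599}$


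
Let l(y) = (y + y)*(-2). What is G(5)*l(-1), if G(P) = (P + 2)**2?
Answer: 196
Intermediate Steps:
l(y) = -4*y (l(y) = (2*y)*(-2) = -4*y)
G(P) = (2 + P)**2
G(5)*l(-1) = (2 + 5)**2*(-4*(-1)) = 7**2*4 = 49*4 = 196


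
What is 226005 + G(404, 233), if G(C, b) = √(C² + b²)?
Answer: 226005 + √217505 ≈ 2.2647e+5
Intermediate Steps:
226005 + G(404, 233) = 226005 + √(404² + 233²) = 226005 + √(163216 + 54289) = 226005 + √217505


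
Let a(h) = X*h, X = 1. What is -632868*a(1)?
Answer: -632868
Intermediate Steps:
a(h) = h (a(h) = 1*h = h)
-632868*a(1) = -632868*1 = -632868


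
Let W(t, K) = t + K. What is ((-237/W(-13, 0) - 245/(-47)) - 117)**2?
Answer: 3267608569/373321 ≈ 8752.8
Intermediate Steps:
W(t, K) = K + t
((-237/W(-13, 0) - 245/(-47)) - 117)**2 = ((-237/(0 - 13) - 245/(-47)) - 117)**2 = ((-237/(-13) - 245*(-1/47)) - 117)**2 = ((-237*(-1/13) + 245/47) - 117)**2 = ((237/13 + 245/47) - 117)**2 = (14324/611 - 117)**2 = (-57163/611)**2 = 3267608569/373321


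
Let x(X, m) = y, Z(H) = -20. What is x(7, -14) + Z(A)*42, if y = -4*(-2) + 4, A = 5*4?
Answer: -828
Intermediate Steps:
A = 20
y = 12 (y = 8 + 4 = 12)
x(X, m) = 12
x(7, -14) + Z(A)*42 = 12 - 20*42 = 12 - 840 = -828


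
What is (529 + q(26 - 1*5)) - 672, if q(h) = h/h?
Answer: -142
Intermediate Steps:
q(h) = 1
(529 + q(26 - 1*5)) - 672 = (529 + 1) - 672 = 530 - 672 = -142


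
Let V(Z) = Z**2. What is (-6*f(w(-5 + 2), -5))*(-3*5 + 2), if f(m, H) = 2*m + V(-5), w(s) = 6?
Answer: 2886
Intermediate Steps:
f(m, H) = 25 + 2*m (f(m, H) = 2*m + (-5)**2 = 2*m + 25 = 25 + 2*m)
(-6*f(w(-5 + 2), -5))*(-3*5 + 2) = (-6*(25 + 2*6))*(-3*5 + 2) = (-6*(25 + 12))*(-15 + 2) = -6*37*(-13) = -222*(-13) = 2886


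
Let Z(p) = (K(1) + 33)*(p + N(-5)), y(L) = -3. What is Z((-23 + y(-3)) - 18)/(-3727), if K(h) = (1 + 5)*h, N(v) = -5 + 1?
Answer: 1872/3727 ≈ 0.50228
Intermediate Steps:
N(v) = -4
K(h) = 6*h
Z(p) = -156 + 39*p (Z(p) = (6*1 + 33)*(p - 4) = (6 + 33)*(-4 + p) = 39*(-4 + p) = -156 + 39*p)
Z((-23 + y(-3)) - 18)/(-3727) = (-156 + 39*((-23 - 3) - 18))/(-3727) = (-156 + 39*(-26 - 18))*(-1/3727) = (-156 + 39*(-44))*(-1/3727) = (-156 - 1716)*(-1/3727) = -1872*(-1/3727) = 1872/3727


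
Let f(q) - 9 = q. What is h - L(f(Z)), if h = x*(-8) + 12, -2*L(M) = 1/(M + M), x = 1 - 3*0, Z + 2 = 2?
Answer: 145/36 ≈ 4.0278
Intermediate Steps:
Z = 0 (Z = -2 + 2 = 0)
f(q) = 9 + q
x = 1 (x = 1 + 0 = 1)
L(M) = -1/(4*M) (L(M) = -1/(2*(M + M)) = -1/(2*M)/2 = -1/(4*M))
h = 4 (h = 1*(-8) + 12 = -8 + 12 = 4)
h - L(f(Z)) = 4 - (-1)/(4*(9 + 0)) = 4 - (-1)/(4*9) = 4 - 1*(-1/36) = 4 + 1/36 = 145/36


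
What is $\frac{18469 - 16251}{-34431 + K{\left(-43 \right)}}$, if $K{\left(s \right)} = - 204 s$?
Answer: $- \frac{2218}{25659} \approx -0.086441$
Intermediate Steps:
$\frac{18469 - 16251}{-34431 + K{\left(-43 \right)}} = \frac{18469 - 16251}{-34431 - -8772} = \frac{2218}{-34431 + 8772} = \frac{2218}{-25659} = 2218 \left(- \frac{1}{25659}\right) = - \frac{2218}{25659}$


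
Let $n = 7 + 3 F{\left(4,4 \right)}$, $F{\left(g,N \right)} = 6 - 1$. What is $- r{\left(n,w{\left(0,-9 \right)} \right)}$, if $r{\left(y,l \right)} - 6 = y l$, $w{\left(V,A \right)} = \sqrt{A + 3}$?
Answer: $-6 - 22 i \sqrt{6} \approx -6.0 - 53.889 i$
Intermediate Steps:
$F{\left(g,N \right)} = 5$ ($F{\left(g,N \right)} = 6 - 1 = 5$)
$w{\left(V,A \right)} = \sqrt{3 + A}$
$n = 22$ ($n = 7 + 3 \cdot 5 = 7 + 15 = 22$)
$r{\left(y,l \right)} = 6 + l y$ ($r{\left(y,l \right)} = 6 + y l = 6 + l y$)
$- r{\left(n,w{\left(0,-9 \right)} \right)} = - (6 + \sqrt{3 - 9} \cdot 22) = - (6 + \sqrt{-6} \cdot 22) = - (6 + i \sqrt{6} \cdot 22) = - (6 + 22 i \sqrt{6}) = -6 - 22 i \sqrt{6}$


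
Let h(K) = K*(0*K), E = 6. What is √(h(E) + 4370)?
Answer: √4370 ≈ 66.106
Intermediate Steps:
h(K) = 0 (h(K) = K*0 = 0)
√(h(E) + 4370) = √(0 + 4370) = √4370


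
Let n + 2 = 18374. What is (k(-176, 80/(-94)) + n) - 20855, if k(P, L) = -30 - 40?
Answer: -2553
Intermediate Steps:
k(P, L) = -70
n = 18372 (n = -2 + 18374 = 18372)
(k(-176, 80/(-94)) + n) - 20855 = (-70 + 18372) - 20855 = 18302 - 20855 = -2553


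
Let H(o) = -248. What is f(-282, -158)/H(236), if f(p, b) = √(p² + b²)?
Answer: -√26122/124 ≈ -1.3034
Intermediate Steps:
f(p, b) = √(b² + p²)
f(-282, -158)/H(236) = √((-158)² + (-282)²)/(-248) = √(24964 + 79524)*(-1/248) = √104488*(-1/248) = (2*√26122)*(-1/248) = -√26122/124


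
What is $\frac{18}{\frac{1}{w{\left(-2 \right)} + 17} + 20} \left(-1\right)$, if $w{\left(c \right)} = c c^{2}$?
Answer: $- \frac{162}{181} \approx -0.89503$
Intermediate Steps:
$w{\left(c \right)} = c^{3}$
$\frac{18}{\frac{1}{w{\left(-2 \right)} + 17} + 20} \left(-1\right) = \frac{18}{\frac{1}{\left(-2\right)^{3} + 17} + 20} \left(-1\right) = \frac{18}{\frac{1}{-8 + 17} + 20} \left(-1\right) = \frac{18}{\frac{1}{9} + 20} \left(-1\right) = \frac{18}{\frac{181}{9}} \left(-1\right) = 18 \cdot \frac{9}{181} \left(-1\right) = \frac{162}{181} \left(-1\right) = - \frac{162}{181}$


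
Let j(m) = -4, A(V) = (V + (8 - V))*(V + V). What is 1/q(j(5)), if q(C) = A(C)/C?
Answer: 1/16 ≈ 0.062500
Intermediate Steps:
A(V) = 16*V (A(V) = 8*(2*V) = 16*V)
q(C) = 16 (q(C) = (16*C)/C = 16)
1/q(j(5)) = 1/16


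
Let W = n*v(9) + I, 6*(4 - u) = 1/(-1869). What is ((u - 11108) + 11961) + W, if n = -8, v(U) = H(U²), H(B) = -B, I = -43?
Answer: 16394869/11214 ≈ 1462.0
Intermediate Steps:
v(U) = -U²
u = 44857/11214 (u = 4 - ⅙/(-1869) = 4 - ⅙*(-1/1869) = 4 + 1/11214 = 44857/11214 ≈ 4.0001)
W = 605 (W = -(-8)*9² - 43 = -(-8)*81 - 43 = -8*(-81) - 43 = 648 - 43 = 605)
((u - 11108) + 11961) + W = ((44857/11214 - 11108) + 11961) + 605 = (-124520255/11214 + 11961) + 605 = 9610399/11214 + 605 = 16394869/11214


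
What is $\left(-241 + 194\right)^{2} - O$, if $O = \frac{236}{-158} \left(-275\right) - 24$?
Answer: $\frac{143957}{79} \approx 1822.2$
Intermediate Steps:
$O = \frac{30554}{79}$ ($O = 236 \left(- \frac{1}{158}\right) \left(-275\right) - 24 = \left(- \frac{118}{79}\right) \left(-275\right) - 24 = \frac{32450}{79} - 24 = \frac{30554}{79} \approx 386.76$)
$\left(-241 + 194\right)^{2} - O = \left(-241 + 194\right)^{2} - \frac{30554}{79} = \left(-47\right)^{2} - \frac{30554}{79} = 2209 - \frac{30554}{79} = \frac{143957}{79}$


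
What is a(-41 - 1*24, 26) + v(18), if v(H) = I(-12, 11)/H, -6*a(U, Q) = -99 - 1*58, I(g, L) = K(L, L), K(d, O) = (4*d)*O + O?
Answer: 161/3 ≈ 53.667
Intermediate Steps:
K(d, O) = O + 4*O*d (K(d, O) = 4*O*d + O = O + 4*O*d)
I(g, L) = L*(1 + 4*L)
a(U, Q) = 157/6 (a(U, Q) = -(-99 - 1*58)/6 = -(-99 - 58)/6 = -⅙*(-157) = 157/6)
v(H) = 495/H (v(H) = (11*(1 + 4*11))/H = (11*(1 + 44))/H = (11*45)/H = 495/H)
a(-41 - 1*24, 26) + v(18) = 157/6 + 495/18 = 157/6 + 495*(1/18) = 157/6 + 55/2 = 161/3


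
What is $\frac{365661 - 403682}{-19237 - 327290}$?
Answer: $\frac{38021}{346527} \approx 0.10972$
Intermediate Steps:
$\frac{365661 - 403682}{-19237 - 327290} = - \frac{38021}{-346527} = \left(-38021\right) \left(- \frac{1}{346527}\right) = \frac{38021}{346527}$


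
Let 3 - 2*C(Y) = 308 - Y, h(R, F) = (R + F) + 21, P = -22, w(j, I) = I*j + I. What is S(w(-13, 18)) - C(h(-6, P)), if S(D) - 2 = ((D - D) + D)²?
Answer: 46814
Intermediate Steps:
w(j, I) = I + I*j
h(R, F) = 21 + F + R (h(R, F) = (F + R) + 21 = 21 + F + R)
S(D) = 2 + D² (S(D) = 2 + ((D - D) + D)² = 2 + (0 + D)² = 2 + D²)
C(Y) = -305/2 + Y/2 (C(Y) = 3/2 - (308 - Y)/2 = 3/2 + (-154 + Y/2) = -305/2 + Y/2)
S(w(-13, 18)) - C(h(-6, P)) = (2 + (18*(1 - 13))²) - (-305/2 + (21 - 22 - 6)/2) = (2 + (18*(-12))²) - (-305/2 + (½)*(-7)) = (2 + (-216)²) - (-305/2 - 7/2) = (2 + 46656) - 1*(-156) = 46658 + 156 = 46814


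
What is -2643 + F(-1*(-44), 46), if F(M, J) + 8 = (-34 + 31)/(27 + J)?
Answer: -193526/73 ≈ -2651.0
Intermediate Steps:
F(M, J) = -8 - 3/(27 + J) (F(M, J) = -8 + (-34 + 31)/(27 + J) = -8 - 3/(27 + J))
-2643 + F(-1*(-44), 46) = -2643 + (-219 - 8*46)/(27 + 46) = -2643 + (-219 - 368)/73 = -2643 + (1/73)*(-587) = -2643 - 587/73 = -193526/73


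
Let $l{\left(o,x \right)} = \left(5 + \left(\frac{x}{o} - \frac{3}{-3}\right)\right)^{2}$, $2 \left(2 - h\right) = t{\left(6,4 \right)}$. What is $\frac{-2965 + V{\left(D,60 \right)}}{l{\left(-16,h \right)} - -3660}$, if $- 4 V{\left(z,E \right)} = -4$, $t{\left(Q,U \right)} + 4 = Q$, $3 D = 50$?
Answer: $- \frac{758784}{945985} \approx -0.80211$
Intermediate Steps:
$D = \frac{50}{3}$ ($D = \frac{1}{3} \cdot 50 = \frac{50}{3} \approx 16.667$)
$t{\left(Q,U \right)} = -4 + Q$
$V{\left(z,E \right)} = 1$ ($V{\left(z,E \right)} = \left(- \frac{1}{4}\right) \left(-4\right) = 1$)
$h = 1$ ($h = 2 - \frac{-4 + 6}{2} = 2 - 1 = 1$)
$l{\left(o,x \right)} = \left(6 + \frac{x}{o}\right)^{2}$ ($l{\left(o,x \right)} = \left(5 + \left(\frac{x}{o} - -1\right)\right)^{2} = \left(5 + \left(\frac{x}{o} + 1\right)\right)^{2} = \left(5 + \left(1 + \frac{x}{o}\right)\right)^{2} = \left(6 + \frac{x}{o}\right)^{2}$)
$\frac{-2965 + V{\left(D,60 \right)}}{l{\left(-16,h \right)} - -3660} = \frac{-2965 + 1}{\frac{\left(1 + 6 \left(-16\right)\right)^{2}}{256} - -3660} = - \frac{2964}{\frac{\left(1 - 96\right)^{2}}{256} + 3660} = - \frac{2964}{\frac{\left(-95\right)^{2}}{256} + 3660} = - \frac{2964}{\frac{1}{256} \cdot 9025 + 3660} = - \frac{2964}{\frac{9025}{256} + 3660} = - \frac{2964}{\frac{945985}{256}} = \left(-2964\right) \frac{256}{945985} = - \frac{758784}{945985}$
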